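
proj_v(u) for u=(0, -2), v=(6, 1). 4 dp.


u.v = -2, |v| = sqrt(37) = 6.0828
Scalar projection = u.v / |v| = -2 / sqrt(37) = -0.3288

-0.3288


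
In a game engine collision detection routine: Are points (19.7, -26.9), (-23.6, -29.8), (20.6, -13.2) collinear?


Cross product: ((-23.6)-19.7)*((-13.2)-(-26.9)) - ((-29.8)-(-26.9))*(20.6-19.7)
= -590.6

No, not collinear


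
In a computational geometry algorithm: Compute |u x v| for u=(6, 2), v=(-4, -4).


|u x v| = |6*(-4) - 2*(-4)|
= |(-24) - (-8)| = 16

16


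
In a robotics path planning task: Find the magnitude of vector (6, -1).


|u| = sqrt(6^2 + (-1)^2) = sqrt(37) = 6.0828

6.0828


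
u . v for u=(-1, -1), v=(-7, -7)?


u . v = u_x*v_x + u_y*v_y = (-1)*(-7) + (-1)*(-7)
= 7 + 7 = 14

14


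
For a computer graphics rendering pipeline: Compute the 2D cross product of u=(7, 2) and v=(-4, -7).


u x v = u_x*v_y - u_y*v_x = 7*(-7) - 2*(-4)
= (-49) - (-8) = -41

-41


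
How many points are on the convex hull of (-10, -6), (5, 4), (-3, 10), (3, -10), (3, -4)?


Convex hull vertices (CCW): (-10, -6), (3, -10), (5, 4), (-3, 10)
Count = 4

4


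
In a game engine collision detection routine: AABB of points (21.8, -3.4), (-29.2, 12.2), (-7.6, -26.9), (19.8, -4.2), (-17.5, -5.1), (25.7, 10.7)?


x range: [-29.2, 25.7]
y range: [-26.9, 12.2]
Bounding box: (-29.2,-26.9) to (25.7,12.2)

(-29.2,-26.9) to (25.7,12.2)


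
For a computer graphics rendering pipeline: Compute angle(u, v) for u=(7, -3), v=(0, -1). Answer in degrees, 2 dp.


u.v = 3, |u| = sqrt(58) = 7.6158, |v| = sqrt(1) = 1
cos(theta) = u.v/(|u||v|) = 3/sqrt(58) = 0.393919
theta = acos(0.393919) = 66.8 degrees

66.8 degrees


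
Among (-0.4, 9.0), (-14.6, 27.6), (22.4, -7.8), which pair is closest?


d(P0,P1) = 23.4009, d(P0,P2) = 28.321, d(P1,P2) = 51.207
Closest: P0 and P1

Closest pair: (-0.4, 9.0) and (-14.6, 27.6), distance = 23.4009


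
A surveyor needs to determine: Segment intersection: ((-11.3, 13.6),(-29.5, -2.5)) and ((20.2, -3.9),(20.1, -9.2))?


Cross products: d1=-168.7, d2=-263.55, d3=825.65, d4=920.5
d1*d2 < 0 and d3*d4 < 0? no

No, they don't intersect


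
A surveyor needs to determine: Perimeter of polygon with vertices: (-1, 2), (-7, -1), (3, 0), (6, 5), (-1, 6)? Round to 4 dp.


Sides: (-1, 2)->(-7, -1): sqrt(45) = 6.708204, (-7, -1)->(3, 0): sqrt(101) = 10.049876, (3, 0)->(6, 5): sqrt(34) = 5.830952, (6, 5)->(-1, 6): sqrt(50) = 7.071068, (-1, 6)->(-1, 2): sqrt(16) = 4
Sum = 33.6601
Perimeter = 33.6601

33.6601


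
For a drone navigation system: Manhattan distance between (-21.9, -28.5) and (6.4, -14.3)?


|(-21.9)-6.4| + |(-28.5)-(-14.3)| = 28.3 + 14.2 = 42.5

42.5


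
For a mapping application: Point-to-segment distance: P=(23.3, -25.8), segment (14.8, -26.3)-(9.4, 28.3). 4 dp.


Project P onto AB: t = 0 (clamped to [0,1])
Closest point on segment: (14.8, -26.3)
Distance: 8.5147

8.5147


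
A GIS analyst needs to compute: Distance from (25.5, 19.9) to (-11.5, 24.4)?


dx=-37, dy=4.5
d^2 = (-37)^2 + 4.5^2 = 1389.25
d = sqrt(1389.25) = 37.2726

37.2726


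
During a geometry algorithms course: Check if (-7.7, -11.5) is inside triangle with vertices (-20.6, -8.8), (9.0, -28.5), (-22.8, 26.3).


Cross products: AB x AP = 174.21, BC x BP = 374.56, CA x CP = 446.85
All same sign? yes

Yes, inside


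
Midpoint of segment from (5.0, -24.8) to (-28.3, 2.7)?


M = ((5+(-28.3))/2, ((-24.8)+2.7)/2)
= (-11.65, -11.05)

(-11.65, -11.05)


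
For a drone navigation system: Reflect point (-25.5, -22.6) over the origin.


Reflection over origin: (x,y) -> (-x,-y)
(-25.5, -22.6) -> (25.5, 22.6)

(25.5, 22.6)


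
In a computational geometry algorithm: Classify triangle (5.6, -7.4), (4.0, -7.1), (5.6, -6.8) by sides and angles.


Side lengths squared: AB^2=2.65, BC^2=2.65, CA^2=0.36
Sorted: [0.36, 2.65, 2.65]
By sides: Isosceles, By angles: Acute

Isosceles, Acute


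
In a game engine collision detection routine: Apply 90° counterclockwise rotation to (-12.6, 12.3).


90° CCW: (x,y) -> (-y, x)
(-12.6,12.3) -> (-12.3, -12.6)

(-12.3, -12.6)


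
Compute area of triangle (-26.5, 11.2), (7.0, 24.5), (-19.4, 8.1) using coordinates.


Area = |x_A(y_B-y_C) + x_B(y_C-y_A) + x_C(y_A-y_B)|/2
= |(-434.6) + (-21.7) + 258.02|/2
= 198.28/2 = 99.14

99.14


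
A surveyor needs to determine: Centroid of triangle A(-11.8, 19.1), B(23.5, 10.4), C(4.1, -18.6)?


Centroid = ((x_A+x_B+x_C)/3, (y_A+y_B+y_C)/3)
= (((-11.8)+23.5+4.1)/3, (19.1+10.4+(-18.6))/3)
= (5.2667, 3.6333)

(5.2667, 3.6333)


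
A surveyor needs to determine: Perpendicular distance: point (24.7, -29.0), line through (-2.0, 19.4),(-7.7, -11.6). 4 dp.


|cross product| = 1103.58
|line direction| = sqrt(993.49) = 31.5197
Distance = 1103.58/sqrt(993.49) = 35.0124

35.0124


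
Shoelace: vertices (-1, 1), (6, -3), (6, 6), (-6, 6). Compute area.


Shoelace sum: ((-1)*(-3) - 6*1) + (6*6 - 6*(-3)) + (6*6 - (-6)*6) + ((-6)*1 - (-1)*6)
= 123
Area = |123|/2 = 61.5

61.5


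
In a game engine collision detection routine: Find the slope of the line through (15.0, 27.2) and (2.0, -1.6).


slope = (y2-y1)/(x2-x1) = ((-1.6)-27.2)/(2-15) = (-28.8)/(-13) = 2.2154

2.2154


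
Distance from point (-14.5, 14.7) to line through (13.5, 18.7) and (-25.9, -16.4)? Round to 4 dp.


|cross product| = 825.2
|line direction| = sqrt(2784.37) = 52.7671
Distance = 825.2/sqrt(2784.37) = 15.6385

15.6385


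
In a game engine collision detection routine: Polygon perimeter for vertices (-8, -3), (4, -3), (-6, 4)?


Sides: (-8, -3)->(4, -3): sqrt(144) = 12, (4, -3)->(-6, 4): sqrt(149) = 12.206556, (-6, 4)->(-8, -3): sqrt(53) = 7.28011
Sum = 31.486666
Perimeter = 31.4867

31.4867


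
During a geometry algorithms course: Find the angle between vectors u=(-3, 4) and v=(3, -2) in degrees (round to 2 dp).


u.v = -17, |u| = sqrt(25) = 5, |v| = sqrt(13) = 3.6056
cos(theta) = u.v/(|u||v|) = -17/sqrt(325) = -0.94299
theta = acos(-0.94299) = 160.56 degrees

160.56 degrees


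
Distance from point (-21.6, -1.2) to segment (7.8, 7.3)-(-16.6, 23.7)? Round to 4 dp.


Project P onto AB: t = 0.6687 (clamped to [0,1])
Closest point on segment: (-8.516, 18.2665)
Distance: 23.455

23.455


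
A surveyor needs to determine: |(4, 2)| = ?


|u| = sqrt(4^2 + 2^2) = sqrt(20) = 4.4721

4.4721


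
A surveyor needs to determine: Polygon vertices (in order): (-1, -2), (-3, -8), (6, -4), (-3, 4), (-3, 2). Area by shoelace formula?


Shoelace sum: ((-1)*(-8) - (-3)*(-2)) + ((-3)*(-4) - 6*(-8)) + (6*4 - (-3)*(-4)) + ((-3)*2 - (-3)*4) + ((-3)*(-2) - (-1)*2)
= 88
Area = |88|/2 = 44

44


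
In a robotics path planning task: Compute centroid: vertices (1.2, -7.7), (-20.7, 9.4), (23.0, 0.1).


Centroid = ((x_A+x_B+x_C)/3, (y_A+y_B+y_C)/3)
= ((1.2+(-20.7)+23)/3, ((-7.7)+9.4+0.1)/3)
= (1.1667, 0.6)

(1.1667, 0.6)


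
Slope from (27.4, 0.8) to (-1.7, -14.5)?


slope = (y2-y1)/(x2-x1) = ((-14.5)-0.8)/((-1.7)-27.4) = (-15.3)/(-29.1) = 0.5258

0.5258


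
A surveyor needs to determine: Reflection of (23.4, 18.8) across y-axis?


Reflection over y-axis: (x,y) -> (-x,y)
(23.4, 18.8) -> (-23.4, 18.8)

(-23.4, 18.8)


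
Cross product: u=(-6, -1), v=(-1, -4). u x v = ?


u x v = u_x*v_y - u_y*v_x = (-6)*(-4) - (-1)*(-1)
= 24 - 1 = 23

23


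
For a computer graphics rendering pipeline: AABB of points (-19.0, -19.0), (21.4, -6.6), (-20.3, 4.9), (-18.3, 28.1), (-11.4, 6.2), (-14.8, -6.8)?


x range: [-20.3, 21.4]
y range: [-19, 28.1]
Bounding box: (-20.3,-19) to (21.4,28.1)

(-20.3,-19) to (21.4,28.1)


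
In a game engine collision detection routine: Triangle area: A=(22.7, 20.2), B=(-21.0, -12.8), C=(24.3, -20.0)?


Area = |x_A(y_B-y_C) + x_B(y_C-y_A) + x_C(y_A-y_B)|/2
= |163.44 + 844.2 + 801.9|/2
= 1809.54/2 = 904.77

904.77


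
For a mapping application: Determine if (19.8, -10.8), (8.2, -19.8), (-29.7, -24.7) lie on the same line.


Cross product: (8.2-19.8)*((-24.7)-(-10.8)) - ((-19.8)-(-10.8))*((-29.7)-19.8)
= -284.26

No, not collinear


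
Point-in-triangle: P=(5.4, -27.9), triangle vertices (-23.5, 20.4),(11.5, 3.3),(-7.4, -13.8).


Cross products: AB x AP = -1196.31, BC x BP = 485.37, CA x CP = -210.75
All same sign? no

No, outside


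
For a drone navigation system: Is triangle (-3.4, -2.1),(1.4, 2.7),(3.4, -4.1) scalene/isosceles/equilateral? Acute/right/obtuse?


Side lengths squared: AB^2=46.08, BC^2=50.24, CA^2=50.24
Sorted: [46.08, 50.24, 50.24]
By sides: Isosceles, By angles: Acute

Isosceles, Acute


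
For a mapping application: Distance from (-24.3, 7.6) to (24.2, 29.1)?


dx=48.5, dy=21.5
d^2 = 48.5^2 + 21.5^2 = 2814.5
d = sqrt(2814.5) = 53.0519

53.0519


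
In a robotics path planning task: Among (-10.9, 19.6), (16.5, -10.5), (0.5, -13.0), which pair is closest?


d(P0,P1) = 40.7034, d(P0,P2) = 34.5358, d(P1,P2) = 16.1941
Closest: P1 and P2

Closest pair: (16.5, -10.5) and (0.5, -13.0), distance = 16.1941


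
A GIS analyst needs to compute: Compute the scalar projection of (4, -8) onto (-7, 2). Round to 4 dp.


u.v = -44, |v| = sqrt(53) = 7.2801
Scalar projection = u.v / |v| = -44 / sqrt(53) = -6.0439

-6.0439


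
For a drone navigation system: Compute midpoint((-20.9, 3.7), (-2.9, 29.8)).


M = (((-20.9)+(-2.9))/2, (3.7+29.8)/2)
= (-11.9, 16.75)

(-11.9, 16.75)


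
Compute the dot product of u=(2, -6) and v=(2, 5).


u . v = u_x*v_x + u_y*v_y = 2*2 + (-6)*5
= 4 + (-30) = -26

-26


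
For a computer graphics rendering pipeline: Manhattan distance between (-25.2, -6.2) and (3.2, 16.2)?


|(-25.2)-3.2| + |(-6.2)-16.2| = 28.4 + 22.4 = 50.8

50.8


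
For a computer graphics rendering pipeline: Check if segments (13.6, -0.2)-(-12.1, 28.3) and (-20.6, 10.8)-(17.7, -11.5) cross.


Cross products: d1=341.36, d2=859.8, d3=692, d4=173.56
d1*d2 < 0 and d3*d4 < 0? no

No, they don't intersect


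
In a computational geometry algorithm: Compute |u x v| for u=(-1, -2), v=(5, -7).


|u x v| = |(-1)*(-7) - (-2)*5|
= |7 - (-10)| = 17

17


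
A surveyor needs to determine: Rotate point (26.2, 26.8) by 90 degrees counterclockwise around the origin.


90° CCW: (x,y) -> (-y, x)
(26.2,26.8) -> (-26.8, 26.2)

(-26.8, 26.2)


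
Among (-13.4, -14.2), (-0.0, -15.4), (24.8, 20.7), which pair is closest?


d(P0,P1) = 13.4536, d(P0,P2) = 51.7421, d(P1,P2) = 43.7978
Closest: P0 and P1

Closest pair: (-13.4, -14.2) and (-0.0, -15.4), distance = 13.4536


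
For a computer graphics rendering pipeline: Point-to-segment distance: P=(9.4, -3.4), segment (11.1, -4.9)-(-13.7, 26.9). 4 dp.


Project P onto AB: t = 0.0553 (clamped to [0,1])
Closest point on segment: (9.7297, -3.1429)
Distance: 0.4181

0.4181


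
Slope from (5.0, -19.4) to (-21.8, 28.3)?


slope = (y2-y1)/(x2-x1) = (28.3-(-19.4))/((-21.8)-5) = 47.7/(-26.8) = -1.7799

-1.7799


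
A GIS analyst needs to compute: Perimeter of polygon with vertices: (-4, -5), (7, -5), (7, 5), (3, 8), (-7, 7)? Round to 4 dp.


Sides: (-4, -5)->(7, -5): sqrt(121) = 11, (7, -5)->(7, 5): sqrt(100) = 10, (7, 5)->(3, 8): sqrt(25) = 5, (3, 8)->(-7, 7): sqrt(101) = 10.049876, (-7, 7)->(-4, -5): sqrt(153) = 12.369317
Sum = 48.419193
Perimeter = 48.4192

48.4192


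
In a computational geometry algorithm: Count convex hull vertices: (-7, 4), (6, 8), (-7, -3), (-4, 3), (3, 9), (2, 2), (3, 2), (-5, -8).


Convex hull vertices (CCW): (-7, -3), (-5, -8), (3, 2), (6, 8), (3, 9), (-7, 4)
Count = 6

6


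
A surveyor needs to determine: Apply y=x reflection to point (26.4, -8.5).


Reflection over y=x: (x,y) -> (y,x)
(26.4, -8.5) -> (-8.5, 26.4)

(-8.5, 26.4)


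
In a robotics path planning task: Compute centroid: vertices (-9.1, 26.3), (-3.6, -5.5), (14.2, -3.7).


Centroid = ((x_A+x_B+x_C)/3, (y_A+y_B+y_C)/3)
= (((-9.1)+(-3.6)+14.2)/3, (26.3+(-5.5)+(-3.7))/3)
= (0.5, 5.7)

(0.5, 5.7)


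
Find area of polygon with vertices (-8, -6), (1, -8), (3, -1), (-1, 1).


Shoelace sum: ((-8)*(-8) - 1*(-6)) + (1*(-1) - 3*(-8)) + (3*1 - (-1)*(-1)) + ((-1)*(-6) - (-8)*1)
= 109
Area = |109|/2 = 54.5

54.5


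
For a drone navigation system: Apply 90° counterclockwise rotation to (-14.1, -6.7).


90° CCW: (x,y) -> (-y, x)
(-14.1,-6.7) -> (6.7, -14.1)

(6.7, -14.1)


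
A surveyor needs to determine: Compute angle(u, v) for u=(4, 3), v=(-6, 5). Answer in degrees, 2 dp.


u.v = -9, |u| = sqrt(25) = 5, |v| = sqrt(61) = 7.8102
cos(theta) = u.v/(|u||v|) = -9/sqrt(1525) = -0.230466
theta = acos(-0.230466) = 103.32 degrees

103.32 degrees


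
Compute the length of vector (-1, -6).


|u| = sqrt((-1)^2 + (-6)^2) = sqrt(37) = 6.0828

6.0828


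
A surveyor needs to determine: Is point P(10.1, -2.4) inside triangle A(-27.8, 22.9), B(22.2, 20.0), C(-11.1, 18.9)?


Cross products: AB x AP = -1155.09, BC x BP = 732.61, CA x CP = 270.91
All same sign? no

No, outside


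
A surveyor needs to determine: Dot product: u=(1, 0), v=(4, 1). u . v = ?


u . v = u_x*v_x + u_y*v_y = 1*4 + 0*1
= 4 + 0 = 4

4


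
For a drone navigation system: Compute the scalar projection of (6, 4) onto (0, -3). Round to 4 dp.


u.v = -12, |v| = sqrt(9) = 3
Scalar projection = u.v / |v| = -12 / sqrt(9) = -4

-4


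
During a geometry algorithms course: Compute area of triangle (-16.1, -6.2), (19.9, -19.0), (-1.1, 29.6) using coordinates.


Area = |x_A(y_B-y_C) + x_B(y_C-y_A) + x_C(y_A-y_B)|/2
= |782.46 + 712.42 + (-14.08)|/2
= 1480.8/2 = 740.4

740.4


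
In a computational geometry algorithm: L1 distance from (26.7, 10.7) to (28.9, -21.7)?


|26.7-28.9| + |10.7-(-21.7)| = 2.2 + 32.4 = 34.6

34.6


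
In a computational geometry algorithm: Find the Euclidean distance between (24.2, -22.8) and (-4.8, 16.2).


dx=-29, dy=39
d^2 = (-29)^2 + 39^2 = 2362
d = sqrt(2362) = 48.6004

48.6004


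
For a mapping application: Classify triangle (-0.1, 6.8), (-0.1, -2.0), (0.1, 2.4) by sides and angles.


Side lengths squared: AB^2=77.44, BC^2=19.4, CA^2=19.4
Sorted: [19.4, 19.4, 77.44]
By sides: Isosceles, By angles: Obtuse

Isosceles, Obtuse


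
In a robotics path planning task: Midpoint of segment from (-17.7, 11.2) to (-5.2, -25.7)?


M = (((-17.7)+(-5.2))/2, (11.2+(-25.7))/2)
= (-11.45, -7.25)

(-11.45, -7.25)


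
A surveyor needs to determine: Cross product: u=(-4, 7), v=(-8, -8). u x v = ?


u x v = u_x*v_y - u_y*v_x = (-4)*(-8) - 7*(-8)
= 32 - (-56) = 88

88


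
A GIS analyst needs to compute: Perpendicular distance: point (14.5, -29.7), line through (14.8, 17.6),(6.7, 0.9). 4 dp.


|cross product| = 378.12
|line direction| = sqrt(344.5) = 18.5607
Distance = 378.12/sqrt(344.5) = 20.3721

20.3721


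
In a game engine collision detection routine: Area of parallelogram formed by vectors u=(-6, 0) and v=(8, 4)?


|u x v| = |(-6)*4 - 0*8|
= |(-24) - 0| = 24

24


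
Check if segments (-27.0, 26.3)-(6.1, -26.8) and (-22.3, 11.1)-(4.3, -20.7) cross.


Cross products: d1=254.86, d2=-105.02, d3=-253.55, d4=106.33
d1*d2 < 0 and d3*d4 < 0? yes

Yes, they intersect


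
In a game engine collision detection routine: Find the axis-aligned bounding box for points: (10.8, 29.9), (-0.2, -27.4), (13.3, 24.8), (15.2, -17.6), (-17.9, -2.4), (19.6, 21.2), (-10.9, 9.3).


x range: [-17.9, 19.6]
y range: [-27.4, 29.9]
Bounding box: (-17.9,-27.4) to (19.6,29.9)

(-17.9,-27.4) to (19.6,29.9)


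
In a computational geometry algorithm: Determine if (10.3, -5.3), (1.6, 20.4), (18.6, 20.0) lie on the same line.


Cross product: (1.6-10.3)*(20-(-5.3)) - (20.4-(-5.3))*(18.6-10.3)
= -433.42

No, not collinear


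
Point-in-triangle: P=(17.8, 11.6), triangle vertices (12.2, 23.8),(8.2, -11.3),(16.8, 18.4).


Cross products: AB x AP = 245.36, BC x BP = -88.18, CA x CP = 25.88
All same sign? no

No, outside


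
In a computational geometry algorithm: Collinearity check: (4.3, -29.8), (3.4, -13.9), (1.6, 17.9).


Cross product: (3.4-4.3)*(17.9-(-29.8)) - ((-13.9)-(-29.8))*(1.6-4.3)
= 0

Yes, collinear


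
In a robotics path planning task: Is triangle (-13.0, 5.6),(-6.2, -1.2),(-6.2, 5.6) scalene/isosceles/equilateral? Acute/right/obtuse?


Side lengths squared: AB^2=92.48, BC^2=46.24, CA^2=46.24
Sorted: [46.24, 46.24, 92.48]
By sides: Isosceles, By angles: Right

Isosceles, Right


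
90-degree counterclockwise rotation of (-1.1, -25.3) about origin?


90° CCW: (x,y) -> (-y, x)
(-1.1,-25.3) -> (25.3, -1.1)

(25.3, -1.1)


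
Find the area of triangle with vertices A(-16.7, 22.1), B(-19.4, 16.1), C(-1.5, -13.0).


Area = |x_A(y_B-y_C) + x_B(y_C-y_A) + x_C(y_A-y_B)|/2
= |(-485.97) + 680.94 + (-9)|/2
= 185.97/2 = 92.985

92.985


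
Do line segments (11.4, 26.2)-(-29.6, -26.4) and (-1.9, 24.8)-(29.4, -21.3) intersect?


Cross products: d1=656.95, d2=-2879.53, d3=-642.18, d4=2894.3
d1*d2 < 0 and d3*d4 < 0? yes

Yes, they intersect


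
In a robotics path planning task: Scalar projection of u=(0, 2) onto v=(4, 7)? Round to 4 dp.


u.v = 14, |v| = sqrt(65) = 8.0623
Scalar projection = u.v / |v| = 14 / sqrt(65) = 1.7365

1.7365


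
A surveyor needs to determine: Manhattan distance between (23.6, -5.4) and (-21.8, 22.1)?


|23.6-(-21.8)| + |(-5.4)-22.1| = 45.4 + 27.5 = 72.9

72.9


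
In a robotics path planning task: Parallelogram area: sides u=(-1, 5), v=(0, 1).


|u x v| = |(-1)*1 - 5*0|
= |(-1) - 0| = 1

1


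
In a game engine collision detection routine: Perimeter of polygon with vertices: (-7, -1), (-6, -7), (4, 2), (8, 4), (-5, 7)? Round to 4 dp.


Sides: (-7, -1)->(-6, -7): sqrt(37) = 6.082763, (-6, -7)->(4, 2): sqrt(181) = 13.453624, (4, 2)->(8, 4): sqrt(20) = 4.472136, (8, 4)->(-5, 7): sqrt(178) = 13.341664, (-5, 7)->(-7, -1): sqrt(68) = 8.246211
Sum = 45.596398
Perimeter = 45.5964

45.5964


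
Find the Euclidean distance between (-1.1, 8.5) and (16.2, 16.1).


dx=17.3, dy=7.6
d^2 = 17.3^2 + 7.6^2 = 357.05
d = sqrt(357.05) = 18.8958

18.8958


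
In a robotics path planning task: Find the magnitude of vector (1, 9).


|u| = sqrt(1^2 + 9^2) = sqrt(82) = 9.0554

9.0554


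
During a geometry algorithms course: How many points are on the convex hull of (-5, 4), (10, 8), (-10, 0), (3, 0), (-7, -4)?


Convex hull vertices (CCW): (-10, 0), (-7, -4), (3, 0), (10, 8), (-5, 4)
Count = 5

5


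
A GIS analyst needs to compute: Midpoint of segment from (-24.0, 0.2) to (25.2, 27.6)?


M = (((-24)+25.2)/2, (0.2+27.6)/2)
= (0.6, 13.9)

(0.6, 13.9)


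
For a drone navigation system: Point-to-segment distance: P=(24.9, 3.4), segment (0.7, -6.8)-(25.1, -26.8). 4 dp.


Project P onto AB: t = 0.3883 (clamped to [0,1])
Closest point on segment: (10.1741, -14.5656)
Distance: 23.2297

23.2297


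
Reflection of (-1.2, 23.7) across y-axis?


Reflection over y-axis: (x,y) -> (-x,y)
(-1.2, 23.7) -> (1.2, 23.7)

(1.2, 23.7)


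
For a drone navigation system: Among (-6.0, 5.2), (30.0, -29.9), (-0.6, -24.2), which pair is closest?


d(P0,P1) = 50.2793, d(P0,P2) = 29.8918, d(P1,P2) = 31.1264
Closest: P0 and P2

Closest pair: (-6.0, 5.2) and (-0.6, -24.2), distance = 29.8918


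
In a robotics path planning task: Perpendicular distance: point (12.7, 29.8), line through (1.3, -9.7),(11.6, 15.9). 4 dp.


|cross product| = 115.01
|line direction| = sqrt(761.45) = 27.5944
Distance = 115.01/sqrt(761.45) = 4.1679

4.1679


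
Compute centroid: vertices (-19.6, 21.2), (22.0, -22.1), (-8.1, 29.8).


Centroid = ((x_A+x_B+x_C)/3, (y_A+y_B+y_C)/3)
= (((-19.6)+22+(-8.1))/3, (21.2+(-22.1)+29.8)/3)
= (-1.9, 9.6333)

(-1.9, 9.6333)


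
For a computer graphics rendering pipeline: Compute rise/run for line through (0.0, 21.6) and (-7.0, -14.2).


slope = (y2-y1)/(x2-x1) = ((-14.2)-21.6)/((-7)-0) = (-35.8)/(-7) = 5.1143

5.1143


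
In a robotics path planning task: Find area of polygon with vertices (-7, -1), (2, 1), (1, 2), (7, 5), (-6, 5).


Shoelace sum: ((-7)*1 - 2*(-1)) + (2*2 - 1*1) + (1*5 - 7*2) + (7*5 - (-6)*5) + ((-6)*(-1) - (-7)*5)
= 95
Area = |95|/2 = 47.5

47.5


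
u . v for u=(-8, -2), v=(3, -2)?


u . v = u_x*v_x + u_y*v_y = (-8)*3 + (-2)*(-2)
= (-24) + 4 = -20

-20


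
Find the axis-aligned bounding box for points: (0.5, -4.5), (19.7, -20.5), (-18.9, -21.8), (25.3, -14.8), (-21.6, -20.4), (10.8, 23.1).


x range: [-21.6, 25.3]
y range: [-21.8, 23.1]
Bounding box: (-21.6,-21.8) to (25.3,23.1)

(-21.6,-21.8) to (25.3,23.1)


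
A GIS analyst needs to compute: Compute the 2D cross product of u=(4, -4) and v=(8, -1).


u x v = u_x*v_y - u_y*v_x = 4*(-1) - (-4)*8
= (-4) - (-32) = 28

28


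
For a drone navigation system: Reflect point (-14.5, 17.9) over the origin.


Reflection over origin: (x,y) -> (-x,-y)
(-14.5, 17.9) -> (14.5, -17.9)

(14.5, -17.9)


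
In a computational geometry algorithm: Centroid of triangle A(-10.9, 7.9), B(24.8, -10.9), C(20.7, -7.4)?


Centroid = ((x_A+x_B+x_C)/3, (y_A+y_B+y_C)/3)
= (((-10.9)+24.8+20.7)/3, (7.9+(-10.9)+(-7.4))/3)
= (11.5333, -3.4667)

(11.5333, -3.4667)


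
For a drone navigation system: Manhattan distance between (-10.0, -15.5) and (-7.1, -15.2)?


|(-10)-(-7.1)| + |(-15.5)-(-15.2)| = 2.9 + 0.3 = 3.2

3.2


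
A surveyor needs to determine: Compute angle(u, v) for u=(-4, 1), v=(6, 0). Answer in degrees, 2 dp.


u.v = -24, |u| = sqrt(17) = 4.1231, |v| = sqrt(36) = 6
cos(theta) = u.v/(|u||v|) = -24/sqrt(612) = -0.970143
theta = acos(-0.970143) = 165.96 degrees

165.96 degrees


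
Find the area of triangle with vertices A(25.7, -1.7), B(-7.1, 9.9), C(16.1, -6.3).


Area = |x_A(y_B-y_C) + x_B(y_C-y_A) + x_C(y_A-y_B)|/2
= |416.34 + 32.66 + (-186.76)|/2
= 262.24/2 = 131.12

131.12


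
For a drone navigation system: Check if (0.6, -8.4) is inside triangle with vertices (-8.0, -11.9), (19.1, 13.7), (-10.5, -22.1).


Cross products: AB x AP = -125.31, BC x BP = -8.14, CA x CP = -78.97
All same sign? yes

Yes, inside


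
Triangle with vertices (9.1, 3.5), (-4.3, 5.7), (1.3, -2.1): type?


Side lengths squared: AB^2=184.4, BC^2=92.2, CA^2=92.2
Sorted: [92.2, 92.2, 184.4]
By sides: Isosceles, By angles: Right

Isosceles, Right


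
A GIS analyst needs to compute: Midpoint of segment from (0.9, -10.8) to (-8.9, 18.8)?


M = ((0.9+(-8.9))/2, ((-10.8)+18.8)/2)
= (-4, 4)

(-4, 4)


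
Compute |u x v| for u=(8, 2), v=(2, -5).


|u x v| = |8*(-5) - 2*2|
= |(-40) - 4| = 44

44


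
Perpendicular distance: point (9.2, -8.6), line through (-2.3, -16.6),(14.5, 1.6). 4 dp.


|cross product| = 74.9
|line direction| = sqrt(613.48) = 24.7685
Distance = 74.9/sqrt(613.48) = 3.024

3.024


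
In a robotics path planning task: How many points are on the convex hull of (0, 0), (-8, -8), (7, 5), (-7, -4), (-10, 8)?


Convex hull vertices (CCW): (-10, 8), (-8, -8), (7, 5)
Count = 3

3


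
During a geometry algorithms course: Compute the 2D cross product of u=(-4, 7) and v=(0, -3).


u x v = u_x*v_y - u_y*v_x = (-4)*(-3) - 7*0
= 12 - 0 = 12

12


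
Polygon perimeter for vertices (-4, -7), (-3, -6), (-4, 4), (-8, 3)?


Sides: (-4, -7)->(-3, -6): sqrt(2) = 1.414214, (-3, -6)->(-4, 4): sqrt(101) = 10.049876, (-4, 4)->(-8, 3): sqrt(17) = 4.123106, (-8, 3)->(-4, -7): sqrt(116) = 10.77033
Sum = 26.357526
Perimeter = 26.3575

26.3575


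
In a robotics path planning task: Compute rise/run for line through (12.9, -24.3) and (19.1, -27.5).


slope = (y2-y1)/(x2-x1) = ((-27.5)-(-24.3))/(19.1-12.9) = (-3.2)/6.2 = -0.5161

-0.5161


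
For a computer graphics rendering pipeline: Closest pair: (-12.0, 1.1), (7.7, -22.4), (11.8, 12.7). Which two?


d(P0,P1) = 30.665, d(P0,P2) = 26.4764, d(P1,P2) = 35.3386
Closest: P0 and P2

Closest pair: (-12.0, 1.1) and (11.8, 12.7), distance = 26.4764


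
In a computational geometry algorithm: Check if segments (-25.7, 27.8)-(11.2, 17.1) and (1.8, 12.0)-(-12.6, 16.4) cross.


Cross products: d1=-106.52, d2=-114.8, d3=-288.77, d4=-280.49
d1*d2 < 0 and d3*d4 < 0? no

No, they don't intersect


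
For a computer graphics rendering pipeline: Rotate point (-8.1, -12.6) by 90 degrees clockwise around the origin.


90° CW: (x,y) -> (y, -x)
(-8.1,-12.6) -> (-12.6, 8.1)

(-12.6, 8.1)


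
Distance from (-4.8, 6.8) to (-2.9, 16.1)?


dx=1.9, dy=9.3
d^2 = 1.9^2 + 9.3^2 = 90.1
d = sqrt(90.1) = 9.4921

9.4921


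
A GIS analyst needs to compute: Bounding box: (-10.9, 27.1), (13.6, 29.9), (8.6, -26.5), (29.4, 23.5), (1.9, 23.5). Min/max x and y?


x range: [-10.9, 29.4]
y range: [-26.5, 29.9]
Bounding box: (-10.9,-26.5) to (29.4,29.9)

(-10.9,-26.5) to (29.4,29.9)


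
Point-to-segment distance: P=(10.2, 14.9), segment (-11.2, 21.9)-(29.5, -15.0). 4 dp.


Project P onto AB: t = 0.3742 (clamped to [0,1])
Closest point on segment: (4.0287, 8.0932)
Distance: 9.1879

9.1879


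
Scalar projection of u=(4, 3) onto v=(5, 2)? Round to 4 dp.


u.v = 26, |v| = sqrt(29) = 5.3852
Scalar projection = u.v / |v| = 26 / sqrt(29) = 4.8281

4.8281


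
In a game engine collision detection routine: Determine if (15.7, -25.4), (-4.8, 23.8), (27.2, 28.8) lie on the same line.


Cross product: ((-4.8)-15.7)*(28.8-(-25.4)) - (23.8-(-25.4))*(27.2-15.7)
= -1676.9

No, not collinear


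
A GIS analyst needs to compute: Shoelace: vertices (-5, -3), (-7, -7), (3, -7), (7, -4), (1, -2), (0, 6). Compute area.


Shoelace sum: ((-5)*(-7) - (-7)*(-3)) + ((-7)*(-7) - 3*(-7)) + (3*(-4) - 7*(-7)) + (7*(-2) - 1*(-4)) + (1*6 - 0*(-2)) + (0*(-3) - (-5)*6)
= 147
Area = |147|/2 = 73.5

73.5


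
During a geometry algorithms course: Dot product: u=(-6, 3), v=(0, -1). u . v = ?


u . v = u_x*v_x + u_y*v_y = (-6)*0 + 3*(-1)
= 0 + (-3) = -3

-3


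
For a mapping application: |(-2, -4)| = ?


|u| = sqrt((-2)^2 + (-4)^2) = sqrt(20) = 4.4721

4.4721


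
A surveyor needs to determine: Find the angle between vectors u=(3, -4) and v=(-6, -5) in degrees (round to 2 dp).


u.v = 2, |u| = sqrt(25) = 5, |v| = sqrt(61) = 7.8102
cos(theta) = u.v/(|u||v|) = 2/sqrt(1525) = 0.051215
theta = acos(0.051215) = 87.06 degrees

87.06 degrees


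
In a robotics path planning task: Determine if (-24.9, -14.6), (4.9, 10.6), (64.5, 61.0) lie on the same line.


Cross product: (4.9-(-24.9))*(61-(-14.6)) - (10.6-(-14.6))*(64.5-(-24.9))
= 0

Yes, collinear


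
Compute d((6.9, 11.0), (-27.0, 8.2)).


dx=-33.9, dy=-2.8
d^2 = (-33.9)^2 + (-2.8)^2 = 1157.05
d = sqrt(1157.05) = 34.0154

34.0154


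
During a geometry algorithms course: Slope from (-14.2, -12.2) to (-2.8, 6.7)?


slope = (y2-y1)/(x2-x1) = (6.7-(-12.2))/((-2.8)-(-14.2)) = 18.9/11.4 = 1.6579

1.6579


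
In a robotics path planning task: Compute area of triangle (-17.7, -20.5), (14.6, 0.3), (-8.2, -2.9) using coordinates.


Area = |x_A(y_B-y_C) + x_B(y_C-y_A) + x_C(y_A-y_B)|/2
= |(-56.64) + 256.96 + 170.56|/2
= 370.88/2 = 185.44

185.44


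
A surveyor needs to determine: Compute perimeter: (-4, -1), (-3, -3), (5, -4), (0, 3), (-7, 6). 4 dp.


Sides: (-4, -1)->(-3, -3): sqrt(5) = 2.236068, (-3, -3)->(5, -4): sqrt(65) = 8.062258, (5, -4)->(0, 3): sqrt(74) = 8.602325, (0, 3)->(-7, 6): sqrt(58) = 7.615773, (-7, 6)->(-4, -1): sqrt(58) = 7.615773
Sum = 34.132197
Perimeter = 34.1322

34.1322


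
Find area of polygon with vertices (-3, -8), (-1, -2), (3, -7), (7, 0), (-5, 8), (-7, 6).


Shoelace sum: ((-3)*(-2) - (-1)*(-8)) + ((-1)*(-7) - 3*(-2)) + (3*0 - 7*(-7)) + (7*8 - (-5)*0) + ((-5)*6 - (-7)*8) + ((-7)*(-8) - (-3)*6)
= 216
Area = |216|/2 = 108

108


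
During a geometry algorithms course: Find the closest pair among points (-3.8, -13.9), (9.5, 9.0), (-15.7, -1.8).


d(P0,P1) = 26.4821, d(P0,P2) = 16.9712, d(P1,P2) = 27.4168
Closest: P0 and P2

Closest pair: (-3.8, -13.9) and (-15.7, -1.8), distance = 16.9712


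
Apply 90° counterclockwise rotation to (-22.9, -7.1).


90° CCW: (x,y) -> (-y, x)
(-22.9,-7.1) -> (7.1, -22.9)

(7.1, -22.9)


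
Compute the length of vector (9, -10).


|u| = sqrt(9^2 + (-10)^2) = sqrt(181) = 13.4536

13.4536


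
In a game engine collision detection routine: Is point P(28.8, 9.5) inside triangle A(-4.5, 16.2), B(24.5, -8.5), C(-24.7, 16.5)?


Cross products: AB x AP = 628.21, BC x BP = -993.1, CA x CP = -125.35
All same sign? no

No, outside


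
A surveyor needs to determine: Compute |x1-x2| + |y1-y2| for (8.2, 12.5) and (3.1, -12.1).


|8.2-3.1| + |12.5-(-12.1)| = 5.1 + 24.6 = 29.7

29.7


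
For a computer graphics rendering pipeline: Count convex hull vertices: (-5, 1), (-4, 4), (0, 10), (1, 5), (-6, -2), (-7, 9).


Convex hull vertices (CCW): (-7, 9), (-6, -2), (1, 5), (0, 10)
Count = 4

4


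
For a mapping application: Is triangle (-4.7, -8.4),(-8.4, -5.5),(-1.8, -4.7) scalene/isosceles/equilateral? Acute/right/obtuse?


Side lengths squared: AB^2=22.1, BC^2=44.2, CA^2=22.1
Sorted: [22.1, 22.1, 44.2]
By sides: Isosceles, By angles: Right

Isosceles, Right


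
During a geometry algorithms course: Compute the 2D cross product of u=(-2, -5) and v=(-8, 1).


u x v = u_x*v_y - u_y*v_x = (-2)*1 - (-5)*(-8)
= (-2) - 40 = -42

-42


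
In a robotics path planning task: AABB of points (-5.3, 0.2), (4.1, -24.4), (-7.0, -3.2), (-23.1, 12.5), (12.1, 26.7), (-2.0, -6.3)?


x range: [-23.1, 12.1]
y range: [-24.4, 26.7]
Bounding box: (-23.1,-24.4) to (12.1,26.7)

(-23.1,-24.4) to (12.1,26.7)


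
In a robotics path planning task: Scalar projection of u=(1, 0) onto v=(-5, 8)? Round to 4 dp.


u.v = -5, |v| = sqrt(89) = 9.434
Scalar projection = u.v / |v| = -5 / sqrt(89) = -0.53

-0.53


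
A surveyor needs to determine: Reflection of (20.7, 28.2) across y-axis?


Reflection over y-axis: (x,y) -> (-x,y)
(20.7, 28.2) -> (-20.7, 28.2)

(-20.7, 28.2)


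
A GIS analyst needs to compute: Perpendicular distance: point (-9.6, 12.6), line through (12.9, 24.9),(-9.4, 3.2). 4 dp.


|cross product| = 213.96
|line direction| = sqrt(968.18) = 31.1156
Distance = 213.96/sqrt(968.18) = 6.8763

6.8763


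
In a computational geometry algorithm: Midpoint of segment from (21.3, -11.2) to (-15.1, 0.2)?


M = ((21.3+(-15.1))/2, ((-11.2)+0.2)/2)
= (3.1, -5.5)

(3.1, -5.5)


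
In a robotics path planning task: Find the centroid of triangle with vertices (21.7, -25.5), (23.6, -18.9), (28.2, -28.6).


Centroid = ((x_A+x_B+x_C)/3, (y_A+y_B+y_C)/3)
= ((21.7+23.6+28.2)/3, ((-25.5)+(-18.9)+(-28.6))/3)
= (24.5, -24.3333)

(24.5, -24.3333)


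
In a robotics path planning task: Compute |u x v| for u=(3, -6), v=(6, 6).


|u x v| = |3*6 - (-6)*6|
= |18 - (-36)| = 54

54


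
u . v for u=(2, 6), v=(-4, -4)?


u . v = u_x*v_x + u_y*v_y = 2*(-4) + 6*(-4)
= (-8) + (-24) = -32

-32


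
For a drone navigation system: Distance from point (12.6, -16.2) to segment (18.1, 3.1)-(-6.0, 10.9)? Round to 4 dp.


Project P onto AB: t = 0 (clamped to [0,1])
Closest point on segment: (18.1, 3.1)
Distance: 20.0684

20.0684


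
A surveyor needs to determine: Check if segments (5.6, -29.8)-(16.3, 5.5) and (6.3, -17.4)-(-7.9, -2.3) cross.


Cross products: d1=186.65, d2=-476.18, d3=107.97, d4=770.8
d1*d2 < 0 and d3*d4 < 0? no

No, they don't intersect


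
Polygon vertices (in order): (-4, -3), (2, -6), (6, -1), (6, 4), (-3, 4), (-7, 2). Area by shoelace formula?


Shoelace sum: ((-4)*(-6) - 2*(-3)) + (2*(-1) - 6*(-6)) + (6*4 - 6*(-1)) + (6*4 - (-3)*4) + ((-3)*2 - (-7)*4) + ((-7)*(-3) - (-4)*2)
= 181
Area = |181|/2 = 90.5

90.5


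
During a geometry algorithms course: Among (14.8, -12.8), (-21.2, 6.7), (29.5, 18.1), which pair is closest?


d(P0,P1) = 40.942, d(P0,P2) = 34.2184, d(P1,P2) = 51.9659
Closest: P0 and P2

Closest pair: (14.8, -12.8) and (29.5, 18.1), distance = 34.2184


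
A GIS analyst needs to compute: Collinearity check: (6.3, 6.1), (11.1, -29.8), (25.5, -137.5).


Cross product: (11.1-6.3)*((-137.5)-6.1) - ((-29.8)-6.1)*(25.5-6.3)
= 0

Yes, collinear


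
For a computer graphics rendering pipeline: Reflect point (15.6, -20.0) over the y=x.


Reflection over y=x: (x,y) -> (y,x)
(15.6, -20) -> (-20, 15.6)

(-20, 15.6)


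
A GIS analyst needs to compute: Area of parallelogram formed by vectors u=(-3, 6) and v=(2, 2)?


|u x v| = |(-3)*2 - 6*2|
= |(-6) - 12| = 18

18


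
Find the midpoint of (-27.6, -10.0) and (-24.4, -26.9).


M = (((-27.6)+(-24.4))/2, ((-10)+(-26.9))/2)
= (-26, -18.45)

(-26, -18.45)


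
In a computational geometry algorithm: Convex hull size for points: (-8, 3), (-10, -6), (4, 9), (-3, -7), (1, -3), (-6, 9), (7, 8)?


Convex hull vertices (CCW): (-10, -6), (-3, -7), (1, -3), (7, 8), (4, 9), (-6, 9), (-8, 3)
Count = 7

7


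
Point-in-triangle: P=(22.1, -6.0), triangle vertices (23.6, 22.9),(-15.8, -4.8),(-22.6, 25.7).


Cross products: AB x AP = 1097.11, BC x BP = -1147.79, CA x CP = -1339.38
All same sign? no

No, outside


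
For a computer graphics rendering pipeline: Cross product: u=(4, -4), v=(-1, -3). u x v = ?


u x v = u_x*v_y - u_y*v_x = 4*(-3) - (-4)*(-1)
= (-12) - 4 = -16

-16


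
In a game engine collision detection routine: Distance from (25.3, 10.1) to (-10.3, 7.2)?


dx=-35.6, dy=-2.9
d^2 = (-35.6)^2 + (-2.9)^2 = 1275.77
d = sqrt(1275.77) = 35.7179

35.7179


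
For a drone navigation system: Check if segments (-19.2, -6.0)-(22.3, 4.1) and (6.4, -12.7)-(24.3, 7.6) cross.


Cross products: d1=639.61, d2=-22.05, d3=-536.61, d4=125.05
d1*d2 < 0 and d3*d4 < 0? yes

Yes, they intersect


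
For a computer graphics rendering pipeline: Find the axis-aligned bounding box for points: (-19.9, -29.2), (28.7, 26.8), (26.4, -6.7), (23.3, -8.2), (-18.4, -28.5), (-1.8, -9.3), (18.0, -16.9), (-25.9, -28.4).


x range: [-25.9, 28.7]
y range: [-29.2, 26.8]
Bounding box: (-25.9,-29.2) to (28.7,26.8)

(-25.9,-29.2) to (28.7,26.8)


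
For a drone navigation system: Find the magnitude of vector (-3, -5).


|u| = sqrt((-3)^2 + (-5)^2) = sqrt(34) = 5.831

5.831


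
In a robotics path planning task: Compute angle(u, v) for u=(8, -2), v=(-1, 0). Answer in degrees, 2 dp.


u.v = -8, |u| = sqrt(68) = 8.2462, |v| = sqrt(1) = 1
cos(theta) = u.v/(|u||v|) = -8/sqrt(68) = -0.970143
theta = acos(-0.970143) = 165.96 degrees

165.96 degrees


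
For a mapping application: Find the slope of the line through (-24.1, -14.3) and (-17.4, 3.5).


slope = (y2-y1)/(x2-x1) = (3.5-(-14.3))/((-17.4)-(-24.1)) = 17.8/6.7 = 2.6567

2.6567


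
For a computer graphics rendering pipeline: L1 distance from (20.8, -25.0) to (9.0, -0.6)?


|20.8-9| + |(-25)-(-0.6)| = 11.8 + 24.4 = 36.2

36.2


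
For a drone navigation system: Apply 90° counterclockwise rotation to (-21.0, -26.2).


90° CCW: (x,y) -> (-y, x)
(-21,-26.2) -> (26.2, -21)

(26.2, -21)


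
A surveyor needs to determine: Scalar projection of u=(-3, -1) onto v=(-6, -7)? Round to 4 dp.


u.v = 25, |v| = sqrt(85) = 9.2195
Scalar projection = u.v / |v| = 25 / sqrt(85) = 2.7116

2.7116


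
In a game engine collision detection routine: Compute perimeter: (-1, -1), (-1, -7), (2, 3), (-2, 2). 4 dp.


Sides: (-1, -1)->(-1, -7): sqrt(36) = 6, (-1, -7)->(2, 3): sqrt(109) = 10.440307, (2, 3)->(-2, 2): sqrt(17) = 4.123106, (-2, 2)->(-1, -1): sqrt(10) = 3.162278
Sum = 23.725691
Perimeter = 23.7257

23.7257


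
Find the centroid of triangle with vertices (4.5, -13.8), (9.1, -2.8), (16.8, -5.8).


Centroid = ((x_A+x_B+x_C)/3, (y_A+y_B+y_C)/3)
= ((4.5+9.1+16.8)/3, ((-13.8)+(-2.8)+(-5.8))/3)
= (10.1333, -7.4667)

(10.1333, -7.4667)


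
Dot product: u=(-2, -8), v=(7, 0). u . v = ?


u . v = u_x*v_x + u_y*v_y = (-2)*7 + (-8)*0
= (-14) + 0 = -14

-14


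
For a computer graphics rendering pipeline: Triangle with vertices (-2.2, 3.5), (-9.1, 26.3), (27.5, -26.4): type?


Side lengths squared: AB^2=567.45, BC^2=4116.85, CA^2=1776.1
Sorted: [567.45, 1776.1, 4116.85]
By sides: Scalene, By angles: Obtuse

Scalene, Obtuse


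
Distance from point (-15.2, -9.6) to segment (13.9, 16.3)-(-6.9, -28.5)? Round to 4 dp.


Project P onto AB: t = 0.7237 (clamped to [0,1])
Closest point on segment: (-1.153, -16.1218)
Distance: 15.4872

15.4872


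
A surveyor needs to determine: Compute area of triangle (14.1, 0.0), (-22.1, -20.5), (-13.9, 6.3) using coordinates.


Area = |x_A(y_B-y_C) + x_B(y_C-y_A) + x_C(y_A-y_B)|/2
= |(-377.88) + (-139.23) + (-284.95)|/2
= 802.06/2 = 401.03

401.03


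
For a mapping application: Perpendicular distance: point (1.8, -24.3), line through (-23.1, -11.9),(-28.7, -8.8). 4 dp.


|cross product| = 7.75
|line direction| = sqrt(40.97) = 6.4008
Distance = 7.75/sqrt(40.97) = 1.2108

1.2108


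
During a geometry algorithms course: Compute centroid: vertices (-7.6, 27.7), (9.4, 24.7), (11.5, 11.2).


Centroid = ((x_A+x_B+x_C)/3, (y_A+y_B+y_C)/3)
= (((-7.6)+9.4+11.5)/3, (27.7+24.7+11.2)/3)
= (4.4333, 21.2)

(4.4333, 21.2)


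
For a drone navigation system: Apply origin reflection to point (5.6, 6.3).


Reflection over origin: (x,y) -> (-x,-y)
(5.6, 6.3) -> (-5.6, -6.3)

(-5.6, -6.3)


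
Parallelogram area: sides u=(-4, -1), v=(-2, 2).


|u x v| = |(-4)*2 - (-1)*(-2)|
= |(-8) - 2| = 10

10


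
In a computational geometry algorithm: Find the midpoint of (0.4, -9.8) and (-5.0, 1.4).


M = ((0.4+(-5))/2, ((-9.8)+1.4)/2)
= (-2.3, -4.2)

(-2.3, -4.2)


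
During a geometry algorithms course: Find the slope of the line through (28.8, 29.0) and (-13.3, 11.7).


slope = (y2-y1)/(x2-x1) = (11.7-29)/((-13.3)-28.8) = (-17.3)/(-42.1) = 0.4109

0.4109


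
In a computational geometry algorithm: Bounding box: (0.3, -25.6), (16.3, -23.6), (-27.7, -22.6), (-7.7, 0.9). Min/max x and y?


x range: [-27.7, 16.3]
y range: [-25.6, 0.9]
Bounding box: (-27.7,-25.6) to (16.3,0.9)

(-27.7,-25.6) to (16.3,0.9)


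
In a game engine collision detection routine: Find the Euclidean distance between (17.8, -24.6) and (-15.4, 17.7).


dx=-33.2, dy=42.3
d^2 = (-33.2)^2 + 42.3^2 = 2891.53
d = sqrt(2891.53) = 53.7729

53.7729


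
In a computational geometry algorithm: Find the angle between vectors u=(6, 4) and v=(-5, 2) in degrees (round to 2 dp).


u.v = -22, |u| = sqrt(52) = 7.2111, |v| = sqrt(29) = 5.3852
cos(theta) = u.v/(|u||v|) = -22/sqrt(1508) = -0.566529
theta = acos(-0.566529) = 124.51 degrees

124.51 degrees


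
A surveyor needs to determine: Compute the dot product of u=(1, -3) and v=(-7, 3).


u . v = u_x*v_x + u_y*v_y = 1*(-7) + (-3)*3
= (-7) + (-9) = -16

-16


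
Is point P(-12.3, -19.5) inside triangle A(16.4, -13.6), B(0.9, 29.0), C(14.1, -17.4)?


Cross products: AB x AP = 1314.07, BC x BP = -1252.68, CA x CP = 95.49
All same sign? no

No, outside


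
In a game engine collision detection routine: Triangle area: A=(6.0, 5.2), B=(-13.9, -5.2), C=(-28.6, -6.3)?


Area = |x_A(y_B-y_C) + x_B(y_C-y_A) + x_C(y_A-y_B)|/2
= |6.6 + 159.85 + (-297.44)|/2
= 130.99/2 = 65.495

65.495


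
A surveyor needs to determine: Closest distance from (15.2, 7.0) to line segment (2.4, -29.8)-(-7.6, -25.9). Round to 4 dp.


Project P onto AB: t = 0.1347 (clamped to [0,1])
Closest point on segment: (1.0529, -29.2746)
Distance: 38.9357

38.9357


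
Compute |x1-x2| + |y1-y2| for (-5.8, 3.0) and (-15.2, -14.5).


|(-5.8)-(-15.2)| + |3-(-14.5)| = 9.4 + 17.5 = 26.9

26.9


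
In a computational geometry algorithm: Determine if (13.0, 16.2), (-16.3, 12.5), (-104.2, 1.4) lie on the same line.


Cross product: ((-16.3)-13)*(1.4-16.2) - (12.5-16.2)*((-104.2)-13)
= 0

Yes, collinear


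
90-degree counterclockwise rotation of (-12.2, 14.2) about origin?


90° CCW: (x,y) -> (-y, x)
(-12.2,14.2) -> (-14.2, -12.2)

(-14.2, -12.2)
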